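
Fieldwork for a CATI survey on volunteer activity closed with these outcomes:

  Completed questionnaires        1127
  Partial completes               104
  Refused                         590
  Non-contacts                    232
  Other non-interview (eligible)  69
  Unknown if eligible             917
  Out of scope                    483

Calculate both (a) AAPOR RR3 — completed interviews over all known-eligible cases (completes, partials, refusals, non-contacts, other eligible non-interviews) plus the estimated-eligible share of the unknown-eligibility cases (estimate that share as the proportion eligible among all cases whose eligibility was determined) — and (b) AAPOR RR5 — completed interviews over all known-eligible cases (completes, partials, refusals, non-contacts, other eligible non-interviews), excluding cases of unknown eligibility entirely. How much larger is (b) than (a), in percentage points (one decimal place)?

Num = 1127
Determined eligible = 1127 + 104 + 590 + 232 + 69 = 2122
e = 2122 / (2122 + 483) = 2122 / 2605 = 0.8146
Estimated eligible among unknowns = 0.8146 × 917 = 746.99
Denominator = 2122 + 746.99 = 2868.99
RR3 = 1127 / 2868.99 = 0.3928
Denominator = 1127 + 104 + 590 + 232 + 69 = 2122
RR5 = 1127 / 2122 = 0.5311
Difference = 53.11 − 39.28 = 13.83 percentage points

13.8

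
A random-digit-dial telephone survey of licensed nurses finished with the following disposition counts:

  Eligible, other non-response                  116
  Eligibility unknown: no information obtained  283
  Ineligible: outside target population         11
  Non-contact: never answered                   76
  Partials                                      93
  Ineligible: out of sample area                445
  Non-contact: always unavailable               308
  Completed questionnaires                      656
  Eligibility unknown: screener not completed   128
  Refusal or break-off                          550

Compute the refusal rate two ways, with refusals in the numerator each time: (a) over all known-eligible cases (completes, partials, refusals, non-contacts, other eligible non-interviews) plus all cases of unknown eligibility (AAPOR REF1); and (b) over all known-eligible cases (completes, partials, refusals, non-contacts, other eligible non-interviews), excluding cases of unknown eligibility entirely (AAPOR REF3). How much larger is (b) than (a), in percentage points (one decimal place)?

5.7

Non-contacts = 76 + 308 = 384
Unknown eligibility = 128 + 283 = 411
Out of scope = 11 + 445 = 456
Num → 550
Denominator → 656 + 93 + 550 + 384 + 116 + 411 = 2210
REF1 = 550 / 2210 = 0.2489
Denominator → 656 + 93 + 550 + 384 + 116 = 1799
REF3 = 550 / 1799 = 0.3057
Difference = 30.57 − 24.89 = 5.68 percentage points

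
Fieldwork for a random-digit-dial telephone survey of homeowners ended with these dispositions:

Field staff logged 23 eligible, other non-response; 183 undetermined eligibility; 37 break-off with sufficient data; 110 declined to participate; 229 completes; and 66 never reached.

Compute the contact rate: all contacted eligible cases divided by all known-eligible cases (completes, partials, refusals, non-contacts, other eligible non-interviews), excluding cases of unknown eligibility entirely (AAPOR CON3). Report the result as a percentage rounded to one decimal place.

Numerator → 229 + 37 + 110 + 23 = 399
Base → 229 + 37 + 110 + 66 + 23 = 465
CON3 = 399 / 465 = 0.8581

85.8%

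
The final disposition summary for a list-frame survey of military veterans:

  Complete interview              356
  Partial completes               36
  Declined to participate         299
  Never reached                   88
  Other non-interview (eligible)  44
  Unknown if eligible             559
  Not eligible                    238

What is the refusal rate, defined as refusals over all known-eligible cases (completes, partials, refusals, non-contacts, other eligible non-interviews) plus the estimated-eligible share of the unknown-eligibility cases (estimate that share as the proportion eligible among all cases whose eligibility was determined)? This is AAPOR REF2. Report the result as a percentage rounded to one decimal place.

Top = 299
Determined eligible = 356 + 36 + 299 + 88 + 44 = 823
e = 823 / (823 + 238) = 823 / 1061 = 0.7757
Estimated eligible among unknowns = 0.7757 × 559 = 433.62
Base = 823 + 433.62 = 1256.62
REF2 = 299 / 1256.62 = 0.2379

23.8%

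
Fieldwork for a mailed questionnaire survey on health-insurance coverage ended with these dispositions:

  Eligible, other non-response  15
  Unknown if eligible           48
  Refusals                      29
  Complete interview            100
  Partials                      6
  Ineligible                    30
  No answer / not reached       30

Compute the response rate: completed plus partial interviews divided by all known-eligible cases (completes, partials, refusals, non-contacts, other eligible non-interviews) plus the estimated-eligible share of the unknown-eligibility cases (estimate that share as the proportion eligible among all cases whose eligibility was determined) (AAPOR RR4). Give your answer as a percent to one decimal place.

Num = 100 + 6 = 106
Determined eligible = 100 + 6 + 29 + 30 + 15 = 180
e = 180 / (180 + 30) = 180 / 210 = 0.8571
e × U = 0.8571 × 48 = 41.14
Denom = 180 + 41.14 = 221.14
RR4 = 106 / 221.14 = 0.4793

47.9%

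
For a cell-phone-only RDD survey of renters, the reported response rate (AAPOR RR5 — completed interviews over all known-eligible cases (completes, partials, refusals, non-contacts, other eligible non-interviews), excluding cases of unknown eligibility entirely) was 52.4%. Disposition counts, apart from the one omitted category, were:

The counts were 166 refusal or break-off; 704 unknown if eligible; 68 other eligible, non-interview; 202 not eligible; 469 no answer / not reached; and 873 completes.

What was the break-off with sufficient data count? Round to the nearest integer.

RR5 = 873 / D = 0.524
D = 873 / 0.524 = 1666.0
Other denominator terms total 1576
break-off with sufficient data = 1666.0 − 1576 ≈ 90

90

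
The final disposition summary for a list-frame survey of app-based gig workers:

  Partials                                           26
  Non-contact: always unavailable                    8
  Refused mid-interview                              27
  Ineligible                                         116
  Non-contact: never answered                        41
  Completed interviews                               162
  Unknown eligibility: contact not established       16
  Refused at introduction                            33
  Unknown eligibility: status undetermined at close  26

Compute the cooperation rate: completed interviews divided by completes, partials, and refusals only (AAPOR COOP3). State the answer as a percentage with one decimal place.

Declined to participate = 33 + 27 = 60
No answer / not reached = 41 + 8 = 49
Unknown if eligible = 16 + 26 = 42
Num → 162
Denom → 162 + 26 + 60 = 248
COOP3 = 162 / 248 = 0.6532

65.3%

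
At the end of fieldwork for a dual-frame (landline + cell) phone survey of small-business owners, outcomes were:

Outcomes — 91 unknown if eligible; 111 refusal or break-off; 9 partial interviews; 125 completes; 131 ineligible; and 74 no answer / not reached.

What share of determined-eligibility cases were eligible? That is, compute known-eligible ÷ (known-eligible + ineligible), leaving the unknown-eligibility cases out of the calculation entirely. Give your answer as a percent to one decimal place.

70.9%

Known eligible: 125 + 9 + 111 + 74 = 319
e = 319 / (319 + 131) = 319 / 450 = 0.7089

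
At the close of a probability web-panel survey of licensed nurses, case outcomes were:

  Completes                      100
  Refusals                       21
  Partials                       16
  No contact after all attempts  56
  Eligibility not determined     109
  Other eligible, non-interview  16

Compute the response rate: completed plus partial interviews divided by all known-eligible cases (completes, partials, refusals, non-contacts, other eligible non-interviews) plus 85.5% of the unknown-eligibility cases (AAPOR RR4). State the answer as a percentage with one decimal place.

38.4%

Top → 100 + 16 = 116
Known eligible → 100 + 16 + 21 + 56 + 16 = 209
Estimated eligible among unknowns → 0.8550 × 109 = 93.19
Denominator → 209 + 93.19 = 302.19
RR4 = 116 / 302.19 = 0.3839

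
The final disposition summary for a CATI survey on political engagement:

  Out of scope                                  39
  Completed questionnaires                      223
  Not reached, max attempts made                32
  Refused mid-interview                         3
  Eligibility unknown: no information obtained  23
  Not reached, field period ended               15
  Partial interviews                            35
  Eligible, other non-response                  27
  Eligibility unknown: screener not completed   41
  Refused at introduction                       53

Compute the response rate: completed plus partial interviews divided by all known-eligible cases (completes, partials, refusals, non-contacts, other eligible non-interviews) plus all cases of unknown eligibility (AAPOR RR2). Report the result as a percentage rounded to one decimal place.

Declined to participate = 53 + 3 = 56
No answer / not reached = 15 + 32 = 47
Unknown eligibility = 41 + 23 = 64
Numerator = 223 + 35 = 258
Base = 223 + 35 + 56 + 47 + 27 + 64 = 452
RR2 = 258 / 452 = 0.5708

57.1%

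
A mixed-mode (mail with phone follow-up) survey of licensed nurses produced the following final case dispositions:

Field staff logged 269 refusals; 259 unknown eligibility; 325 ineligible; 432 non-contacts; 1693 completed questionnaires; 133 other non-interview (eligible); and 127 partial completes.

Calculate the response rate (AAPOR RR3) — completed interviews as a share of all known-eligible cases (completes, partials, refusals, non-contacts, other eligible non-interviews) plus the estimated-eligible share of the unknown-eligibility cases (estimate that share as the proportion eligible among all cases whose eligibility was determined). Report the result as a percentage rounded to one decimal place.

Numerator → 1693
Eligible (known) → 1693 + 127 + 269 + 432 + 133 = 2654
e = 2654 / (2654 + 325) = 2654 / 2979 = 0.8909
Estimated eligible among unknowns → 0.8909 × 259 = 230.74
Base → 2654 + 230.74 = 2884.74
RR3 = 1693 / 2884.74 = 0.5869

58.7%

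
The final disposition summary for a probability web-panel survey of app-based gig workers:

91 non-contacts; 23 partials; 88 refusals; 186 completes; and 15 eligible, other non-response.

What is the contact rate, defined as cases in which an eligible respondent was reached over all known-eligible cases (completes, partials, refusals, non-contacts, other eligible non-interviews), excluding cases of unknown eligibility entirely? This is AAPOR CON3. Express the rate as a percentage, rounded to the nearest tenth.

Top → 186 + 23 + 88 + 15 = 312
Denom → 186 + 23 + 88 + 91 + 15 = 403
CON3 = 312 / 403 = 0.7742

77.4%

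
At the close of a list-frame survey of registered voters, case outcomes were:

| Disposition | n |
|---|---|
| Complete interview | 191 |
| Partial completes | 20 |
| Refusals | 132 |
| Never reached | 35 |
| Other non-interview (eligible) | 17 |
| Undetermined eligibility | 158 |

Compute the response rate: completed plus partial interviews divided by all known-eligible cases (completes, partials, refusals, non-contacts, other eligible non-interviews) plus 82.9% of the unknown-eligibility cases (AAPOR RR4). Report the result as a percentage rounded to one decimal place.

Num = 191 + 20 = 211
Eligible (known) = 191 + 20 + 132 + 35 + 17 = 395
Eligible share of unknowns = 0.8290 × 158 = 130.98
Denominator = 395 + 130.98 = 525.98
RR4 = 211 / 525.98 = 0.4012

40.1%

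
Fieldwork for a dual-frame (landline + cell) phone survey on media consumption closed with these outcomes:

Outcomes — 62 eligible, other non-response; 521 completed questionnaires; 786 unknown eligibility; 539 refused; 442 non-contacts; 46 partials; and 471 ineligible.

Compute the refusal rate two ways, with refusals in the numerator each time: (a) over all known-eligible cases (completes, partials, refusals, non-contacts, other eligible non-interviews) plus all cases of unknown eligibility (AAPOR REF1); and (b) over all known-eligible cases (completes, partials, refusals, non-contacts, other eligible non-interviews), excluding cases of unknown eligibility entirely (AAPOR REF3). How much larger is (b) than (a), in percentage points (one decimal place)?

Numerator → 539
Denominator → 521 + 46 + 539 + 442 + 62 + 786 = 2396
REF1 = 539 / 2396 = 0.2250
Denominator → 521 + 46 + 539 + 442 + 62 = 1610
REF3 = 539 / 1610 = 0.3348
Difference = 33.48 − 22.50 = 10.98 percentage points

11.0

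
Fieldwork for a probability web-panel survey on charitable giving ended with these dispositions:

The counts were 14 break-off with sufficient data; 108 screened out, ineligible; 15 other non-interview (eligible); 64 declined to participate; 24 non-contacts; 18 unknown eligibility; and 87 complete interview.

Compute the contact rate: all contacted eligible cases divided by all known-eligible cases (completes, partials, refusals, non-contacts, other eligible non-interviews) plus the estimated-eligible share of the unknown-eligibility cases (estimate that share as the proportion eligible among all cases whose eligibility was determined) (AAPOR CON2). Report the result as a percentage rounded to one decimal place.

83.4%

Numerator = 87 + 14 + 64 + 15 = 180
Known eligible = 87 + 14 + 64 + 24 + 15 = 204
e = 204 / (204 + 108) = 204 / 312 = 0.6538
e × U = 0.6538 × 18 = 11.77
Base = 204 + 11.77 = 215.77
CON2 = 180 / 215.77 = 0.8342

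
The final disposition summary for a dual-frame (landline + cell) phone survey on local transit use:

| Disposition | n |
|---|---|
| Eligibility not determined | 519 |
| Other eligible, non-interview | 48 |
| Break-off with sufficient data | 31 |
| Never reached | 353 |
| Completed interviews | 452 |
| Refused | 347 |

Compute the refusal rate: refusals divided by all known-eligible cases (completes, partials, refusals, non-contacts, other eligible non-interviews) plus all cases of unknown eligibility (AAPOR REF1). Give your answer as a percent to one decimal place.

Numerator = 347
Denominator = 452 + 31 + 347 + 353 + 48 + 519 = 1750
REF1 = 347 / 1750 = 0.1983

19.8%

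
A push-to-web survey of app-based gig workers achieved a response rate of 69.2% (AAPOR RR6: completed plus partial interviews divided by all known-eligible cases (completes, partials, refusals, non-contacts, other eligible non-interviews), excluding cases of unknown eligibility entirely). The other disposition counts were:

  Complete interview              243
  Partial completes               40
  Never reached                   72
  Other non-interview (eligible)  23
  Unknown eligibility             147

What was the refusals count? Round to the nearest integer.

31

Numerator = 243 + 40 = 283
RR6 = 283 / D = 0.692
D = 283 / 0.692 = 409.0
Remaining denominator categories sum to 378
refusals = 409.0 − 378 ≈ 31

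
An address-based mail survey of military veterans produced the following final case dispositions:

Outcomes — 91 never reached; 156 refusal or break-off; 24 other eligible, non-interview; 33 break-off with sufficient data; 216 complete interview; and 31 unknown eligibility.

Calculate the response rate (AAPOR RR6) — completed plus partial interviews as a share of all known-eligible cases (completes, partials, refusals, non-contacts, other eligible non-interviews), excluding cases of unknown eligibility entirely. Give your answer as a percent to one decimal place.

47.9%

Numerator → 216 + 33 = 249
Denominator → 216 + 33 + 156 + 91 + 24 = 520
RR6 = 249 / 520 = 0.4788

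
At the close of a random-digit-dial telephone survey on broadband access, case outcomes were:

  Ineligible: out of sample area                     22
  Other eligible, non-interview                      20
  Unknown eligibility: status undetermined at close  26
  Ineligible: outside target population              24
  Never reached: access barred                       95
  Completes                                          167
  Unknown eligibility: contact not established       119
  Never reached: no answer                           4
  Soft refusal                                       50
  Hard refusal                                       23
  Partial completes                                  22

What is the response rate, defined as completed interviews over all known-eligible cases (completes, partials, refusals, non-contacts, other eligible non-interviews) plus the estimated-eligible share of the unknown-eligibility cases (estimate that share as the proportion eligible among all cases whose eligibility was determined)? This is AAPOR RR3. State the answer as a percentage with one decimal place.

32.7%

Declined to participate = 23 + 50 = 73
Non-contacts = 4 + 95 = 99
Undetermined eligibility = 119 + 26 = 145
Not eligible = 24 + 22 = 46
Top = 167
Known eligible = 167 + 22 + 73 + 99 + 20 = 381
e = 381 / (381 + 46) = 381 / 427 = 0.8923
Eligible share of unknowns = 0.8923 × 145 = 129.38
Denominator = 381 + 129.38 = 510.38
RR3 = 167 / 510.38 = 0.3272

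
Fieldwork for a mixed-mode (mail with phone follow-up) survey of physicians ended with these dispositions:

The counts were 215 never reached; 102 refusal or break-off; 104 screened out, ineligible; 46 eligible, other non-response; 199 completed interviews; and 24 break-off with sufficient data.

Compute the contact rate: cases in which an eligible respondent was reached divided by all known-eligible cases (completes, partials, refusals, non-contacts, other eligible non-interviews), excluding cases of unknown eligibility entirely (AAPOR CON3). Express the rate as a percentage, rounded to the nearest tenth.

Numerator = 199 + 24 + 102 + 46 = 371
Base = 199 + 24 + 102 + 215 + 46 = 586
CON3 = 371 / 586 = 0.6331

63.3%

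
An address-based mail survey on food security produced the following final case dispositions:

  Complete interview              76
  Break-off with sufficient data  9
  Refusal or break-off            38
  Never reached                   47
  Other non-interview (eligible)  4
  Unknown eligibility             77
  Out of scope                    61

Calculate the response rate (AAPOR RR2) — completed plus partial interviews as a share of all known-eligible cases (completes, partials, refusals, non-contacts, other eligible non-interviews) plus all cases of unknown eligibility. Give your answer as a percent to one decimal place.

Num = 76 + 9 = 85
Denominator = 76 + 9 + 38 + 47 + 4 + 77 = 251
RR2 = 85 / 251 = 0.3386

33.9%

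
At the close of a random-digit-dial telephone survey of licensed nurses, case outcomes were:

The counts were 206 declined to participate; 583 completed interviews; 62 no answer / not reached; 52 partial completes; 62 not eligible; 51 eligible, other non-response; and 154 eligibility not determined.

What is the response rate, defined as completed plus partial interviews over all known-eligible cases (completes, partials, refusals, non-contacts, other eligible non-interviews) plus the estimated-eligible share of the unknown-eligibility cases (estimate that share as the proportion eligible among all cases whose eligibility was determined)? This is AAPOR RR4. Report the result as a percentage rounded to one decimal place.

57.8%

Numerator: 583 + 52 = 635
Determined eligible: 583 + 52 + 206 + 62 + 51 = 954
e = 954 / (954 + 62) = 954 / 1016 = 0.9390
e × U: 0.9390 × 154 = 144.61
Denominator: 954 + 144.61 = 1098.61
RR4 = 635 / 1098.61 = 0.5780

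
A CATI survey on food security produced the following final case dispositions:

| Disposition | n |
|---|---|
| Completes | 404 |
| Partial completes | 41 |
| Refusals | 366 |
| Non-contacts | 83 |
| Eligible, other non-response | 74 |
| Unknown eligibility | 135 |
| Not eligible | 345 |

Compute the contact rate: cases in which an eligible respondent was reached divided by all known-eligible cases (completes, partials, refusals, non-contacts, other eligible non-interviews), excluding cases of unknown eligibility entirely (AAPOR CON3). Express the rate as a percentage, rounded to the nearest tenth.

91.4%

Top: 404 + 41 + 366 + 74 = 885
Denom: 404 + 41 + 366 + 83 + 74 = 968
CON3 = 885 / 968 = 0.9143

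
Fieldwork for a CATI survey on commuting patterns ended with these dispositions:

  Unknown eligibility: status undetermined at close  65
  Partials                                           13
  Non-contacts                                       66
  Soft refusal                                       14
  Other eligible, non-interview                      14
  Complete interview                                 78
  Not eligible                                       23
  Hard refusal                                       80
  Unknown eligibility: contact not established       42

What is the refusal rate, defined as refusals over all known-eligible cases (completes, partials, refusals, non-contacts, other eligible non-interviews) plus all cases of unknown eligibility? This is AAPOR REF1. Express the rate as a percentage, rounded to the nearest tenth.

25.3%

Refusals = 80 + 14 = 94
Unknown eligibility = 42 + 65 = 107
Numerator = 94
Base = 78 + 13 + 94 + 66 + 14 + 107 = 372
REF1 = 94 / 372 = 0.2527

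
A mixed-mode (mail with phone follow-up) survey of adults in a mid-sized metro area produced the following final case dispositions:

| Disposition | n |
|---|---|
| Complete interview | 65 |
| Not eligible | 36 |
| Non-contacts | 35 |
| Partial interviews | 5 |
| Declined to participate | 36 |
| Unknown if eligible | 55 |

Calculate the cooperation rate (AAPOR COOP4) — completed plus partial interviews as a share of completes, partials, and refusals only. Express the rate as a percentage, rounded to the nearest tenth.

66.0%

Top → 65 + 5 = 70
Base → 65 + 5 + 36 = 106
COOP4 = 70 / 106 = 0.6604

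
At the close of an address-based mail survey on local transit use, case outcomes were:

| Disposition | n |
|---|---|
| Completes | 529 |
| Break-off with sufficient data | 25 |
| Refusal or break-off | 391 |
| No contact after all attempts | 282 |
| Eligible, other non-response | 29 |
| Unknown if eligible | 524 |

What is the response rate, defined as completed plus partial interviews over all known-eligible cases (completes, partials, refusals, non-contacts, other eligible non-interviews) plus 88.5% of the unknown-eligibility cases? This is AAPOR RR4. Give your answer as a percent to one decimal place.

32.2%

Numerator → 529 + 25 = 554
Known eligible → 529 + 25 + 391 + 282 + 29 = 1256
e × U → 0.8850 × 524 = 463.74
Denominator → 1256 + 463.74 = 1719.74
RR4 = 554 / 1719.74 = 0.3221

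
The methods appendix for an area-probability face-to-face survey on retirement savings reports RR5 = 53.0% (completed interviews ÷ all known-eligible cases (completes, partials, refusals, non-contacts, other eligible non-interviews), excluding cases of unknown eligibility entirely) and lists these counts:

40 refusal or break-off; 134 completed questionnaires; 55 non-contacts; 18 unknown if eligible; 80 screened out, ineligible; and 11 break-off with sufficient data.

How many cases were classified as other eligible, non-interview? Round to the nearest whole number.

13

RR5 = 134 / D = 0.530
D = 134 / 0.530 = 252.8
Other denominator terms total 240
other eligible, non-interview = 252.8 − 240 ≈ 13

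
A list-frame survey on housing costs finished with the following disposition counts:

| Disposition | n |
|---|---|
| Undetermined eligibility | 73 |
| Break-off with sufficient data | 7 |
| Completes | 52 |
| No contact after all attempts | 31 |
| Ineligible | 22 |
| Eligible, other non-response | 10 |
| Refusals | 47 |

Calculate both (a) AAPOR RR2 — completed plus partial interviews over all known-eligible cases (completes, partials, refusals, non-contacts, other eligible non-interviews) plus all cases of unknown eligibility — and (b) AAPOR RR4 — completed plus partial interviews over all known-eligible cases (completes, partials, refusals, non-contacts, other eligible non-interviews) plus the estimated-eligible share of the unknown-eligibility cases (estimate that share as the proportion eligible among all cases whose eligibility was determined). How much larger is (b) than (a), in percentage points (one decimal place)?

Numerator = 52 + 7 = 59
Base = 52 + 7 + 47 + 31 + 10 + 73 = 220
RR2 = 59 / 220 = 0.2682
Eligible (known) = 52 + 7 + 47 + 31 + 10 = 147
e = 147 / (147 + 22) = 147 / 169 = 0.8698
Estimated eligible among unknowns = 0.8698 × 73 = 63.50
Base = 147 + 63.50 = 210.50
RR4 = 59 / 210.50 = 0.2803
Difference = 28.03 − 26.82 = 1.21 percentage points

1.2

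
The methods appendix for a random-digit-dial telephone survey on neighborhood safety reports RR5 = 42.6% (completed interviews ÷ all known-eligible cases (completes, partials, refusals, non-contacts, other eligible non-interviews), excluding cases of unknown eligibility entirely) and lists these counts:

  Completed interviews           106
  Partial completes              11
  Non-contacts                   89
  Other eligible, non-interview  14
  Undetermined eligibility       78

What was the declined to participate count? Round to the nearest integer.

RR5 = 106 / D = 0.426
D = 106 / 0.426 = 248.8
Other denominator terms total 220
declined to participate = 248.8 − 220 ≈ 29

29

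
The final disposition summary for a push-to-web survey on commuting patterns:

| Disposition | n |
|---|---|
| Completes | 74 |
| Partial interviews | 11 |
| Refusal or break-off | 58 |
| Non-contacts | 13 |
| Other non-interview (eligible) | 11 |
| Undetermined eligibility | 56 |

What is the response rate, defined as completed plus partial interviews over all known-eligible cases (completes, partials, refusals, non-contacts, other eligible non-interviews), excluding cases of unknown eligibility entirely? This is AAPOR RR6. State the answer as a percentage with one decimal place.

50.9%

Numerator → 74 + 11 = 85
Denom → 74 + 11 + 58 + 13 + 11 = 167
RR6 = 85 / 167 = 0.5090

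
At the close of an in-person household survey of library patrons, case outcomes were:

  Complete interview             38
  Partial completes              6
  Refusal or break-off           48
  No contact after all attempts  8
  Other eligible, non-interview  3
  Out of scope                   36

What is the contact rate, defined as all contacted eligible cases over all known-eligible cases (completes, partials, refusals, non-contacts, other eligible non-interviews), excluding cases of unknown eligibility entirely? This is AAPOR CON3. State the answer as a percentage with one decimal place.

92.2%

Num → 38 + 6 + 48 + 3 = 95
Denom → 38 + 6 + 48 + 8 + 3 = 103
CON3 = 95 / 103 = 0.9223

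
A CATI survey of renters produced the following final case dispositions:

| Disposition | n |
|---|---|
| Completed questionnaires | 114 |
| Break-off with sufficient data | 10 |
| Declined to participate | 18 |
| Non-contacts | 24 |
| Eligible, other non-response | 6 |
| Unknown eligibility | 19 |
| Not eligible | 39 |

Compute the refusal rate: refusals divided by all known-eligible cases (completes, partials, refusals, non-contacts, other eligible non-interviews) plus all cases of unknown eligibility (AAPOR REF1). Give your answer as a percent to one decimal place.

Num = 18
Denom = 114 + 10 + 18 + 24 + 6 + 19 = 191
REF1 = 18 / 191 = 0.0942

9.4%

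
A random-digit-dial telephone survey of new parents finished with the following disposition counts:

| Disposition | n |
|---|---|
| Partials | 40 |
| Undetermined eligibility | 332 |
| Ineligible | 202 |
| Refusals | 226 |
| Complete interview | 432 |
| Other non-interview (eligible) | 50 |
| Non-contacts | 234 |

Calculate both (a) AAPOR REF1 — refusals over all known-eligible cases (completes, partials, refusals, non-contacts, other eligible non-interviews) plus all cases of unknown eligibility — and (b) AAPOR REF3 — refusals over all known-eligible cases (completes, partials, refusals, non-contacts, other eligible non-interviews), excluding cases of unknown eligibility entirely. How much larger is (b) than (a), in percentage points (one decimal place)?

5.8

Top = 226
Denom = 432 + 40 + 226 + 234 + 50 + 332 = 1314
REF1 = 226 / 1314 = 0.1720
Denom = 432 + 40 + 226 + 234 + 50 = 982
REF3 = 226 / 982 = 0.2301
Difference = 23.01 − 17.20 = 5.81 percentage points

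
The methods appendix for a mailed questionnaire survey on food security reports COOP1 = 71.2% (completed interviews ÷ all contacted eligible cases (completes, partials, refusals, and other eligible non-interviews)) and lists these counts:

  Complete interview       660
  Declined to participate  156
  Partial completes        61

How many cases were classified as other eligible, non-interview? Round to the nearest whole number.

50

COOP1 = 660 / D = 0.712
D = 660 / 0.712 = 927.0
Other denominator terms total 877
other eligible, non-interview = 927.0 − 877 ≈ 50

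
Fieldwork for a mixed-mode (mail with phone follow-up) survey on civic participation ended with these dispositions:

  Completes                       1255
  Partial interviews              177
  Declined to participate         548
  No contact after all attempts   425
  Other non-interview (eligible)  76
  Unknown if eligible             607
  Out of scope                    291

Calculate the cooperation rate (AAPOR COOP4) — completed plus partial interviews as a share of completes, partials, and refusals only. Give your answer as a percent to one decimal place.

Numerator: 1255 + 177 = 1432
Base: 1255 + 177 + 548 = 1980
COOP4 = 1432 / 1980 = 0.7232

72.3%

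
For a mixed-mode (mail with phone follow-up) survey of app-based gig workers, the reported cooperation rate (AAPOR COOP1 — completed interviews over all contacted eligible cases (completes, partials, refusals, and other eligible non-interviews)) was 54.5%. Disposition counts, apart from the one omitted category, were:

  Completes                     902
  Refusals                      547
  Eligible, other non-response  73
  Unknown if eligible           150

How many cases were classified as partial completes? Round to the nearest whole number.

COOP1 = 902 / D = 0.545
D = 902 / 0.545 = 1655.0
Remaining denominator categories sum to 1522
partial completes = 1655.0 − 1522 ≈ 133

133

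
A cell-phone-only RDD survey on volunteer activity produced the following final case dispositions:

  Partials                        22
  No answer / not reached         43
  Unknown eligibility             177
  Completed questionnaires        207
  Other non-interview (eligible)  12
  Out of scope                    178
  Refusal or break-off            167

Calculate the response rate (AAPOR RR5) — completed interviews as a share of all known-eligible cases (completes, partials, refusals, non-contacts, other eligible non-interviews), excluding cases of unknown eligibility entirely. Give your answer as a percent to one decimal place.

Numerator → 207
Base → 207 + 22 + 167 + 43 + 12 = 451
RR5 = 207 / 451 = 0.4590

45.9%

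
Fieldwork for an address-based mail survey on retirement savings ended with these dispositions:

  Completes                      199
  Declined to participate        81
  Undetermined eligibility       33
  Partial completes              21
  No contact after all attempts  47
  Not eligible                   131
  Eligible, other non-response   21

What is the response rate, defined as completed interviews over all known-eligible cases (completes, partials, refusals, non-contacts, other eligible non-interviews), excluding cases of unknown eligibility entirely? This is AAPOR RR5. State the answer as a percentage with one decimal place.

53.9%

Num → 199
Denominator → 199 + 21 + 81 + 47 + 21 = 369
RR5 = 199 / 369 = 0.5393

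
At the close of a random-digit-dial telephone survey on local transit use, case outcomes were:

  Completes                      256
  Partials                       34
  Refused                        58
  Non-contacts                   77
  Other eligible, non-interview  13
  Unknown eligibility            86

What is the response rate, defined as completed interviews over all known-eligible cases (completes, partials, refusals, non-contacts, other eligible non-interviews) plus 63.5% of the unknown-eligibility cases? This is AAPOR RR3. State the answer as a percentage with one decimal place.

Num: 256
Eligible (known): 256 + 34 + 58 + 77 + 13 = 438
e × U: 0.6350 × 86 = 54.61
Denom: 438 + 54.61 = 492.61
RR3 = 256 / 492.61 = 0.5197

52.0%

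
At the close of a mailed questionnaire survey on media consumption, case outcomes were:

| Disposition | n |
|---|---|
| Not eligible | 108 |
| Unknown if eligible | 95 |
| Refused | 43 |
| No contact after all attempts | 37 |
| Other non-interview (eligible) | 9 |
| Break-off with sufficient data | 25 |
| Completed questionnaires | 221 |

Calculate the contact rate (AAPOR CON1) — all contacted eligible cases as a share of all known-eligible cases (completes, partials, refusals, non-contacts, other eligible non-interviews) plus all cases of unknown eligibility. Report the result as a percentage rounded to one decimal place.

Top: 221 + 25 + 43 + 9 = 298
Denom: 221 + 25 + 43 + 37 + 9 + 95 = 430
CON1 = 298 / 430 = 0.6930

69.3%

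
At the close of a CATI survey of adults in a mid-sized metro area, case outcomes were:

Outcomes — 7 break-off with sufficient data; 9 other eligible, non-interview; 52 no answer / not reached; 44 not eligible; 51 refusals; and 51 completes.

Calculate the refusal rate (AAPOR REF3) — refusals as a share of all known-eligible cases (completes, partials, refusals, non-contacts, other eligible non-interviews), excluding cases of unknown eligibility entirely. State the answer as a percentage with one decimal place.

Num: 51
Denom: 51 + 7 + 51 + 52 + 9 = 170
REF3 = 51 / 170 = 0.3000

30.0%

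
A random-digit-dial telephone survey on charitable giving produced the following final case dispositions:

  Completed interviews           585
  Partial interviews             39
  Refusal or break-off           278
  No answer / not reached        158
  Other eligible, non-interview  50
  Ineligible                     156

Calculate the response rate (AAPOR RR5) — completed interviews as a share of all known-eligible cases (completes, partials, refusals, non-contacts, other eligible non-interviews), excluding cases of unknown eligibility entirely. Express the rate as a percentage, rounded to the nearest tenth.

Num = 585
Denominator = 585 + 39 + 278 + 158 + 50 = 1110
RR5 = 585 / 1110 = 0.5270

52.7%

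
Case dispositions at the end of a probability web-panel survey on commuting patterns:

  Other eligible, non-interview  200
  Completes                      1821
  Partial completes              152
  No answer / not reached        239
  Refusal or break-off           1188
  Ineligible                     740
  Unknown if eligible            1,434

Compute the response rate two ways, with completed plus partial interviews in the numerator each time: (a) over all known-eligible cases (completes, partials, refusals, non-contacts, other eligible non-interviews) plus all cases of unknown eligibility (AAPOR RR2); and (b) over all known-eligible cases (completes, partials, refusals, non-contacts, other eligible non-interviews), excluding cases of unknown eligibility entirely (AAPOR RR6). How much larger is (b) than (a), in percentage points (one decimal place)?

15.6

Num = 1821 + 152 = 1973
Base = 1821 + 152 + 1188 + 239 + 200 + 1434 = 5034
RR2 = 1973 / 5034 = 0.3919
Base = 1821 + 152 + 1188 + 239 + 200 = 3600
RR6 = 1973 / 3600 = 0.5481
Difference = 54.81 − 39.19 = 15.62 percentage points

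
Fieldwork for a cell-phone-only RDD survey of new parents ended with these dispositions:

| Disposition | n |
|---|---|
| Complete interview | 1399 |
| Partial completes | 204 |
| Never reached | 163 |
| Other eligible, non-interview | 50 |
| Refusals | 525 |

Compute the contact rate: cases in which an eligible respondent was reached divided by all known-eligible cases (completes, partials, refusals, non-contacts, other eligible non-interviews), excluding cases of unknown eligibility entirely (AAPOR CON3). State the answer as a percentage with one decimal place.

Top: 1399 + 204 + 525 + 50 = 2178
Denom: 1399 + 204 + 525 + 163 + 50 = 2341
CON3 = 2178 / 2341 = 0.9304

93.0%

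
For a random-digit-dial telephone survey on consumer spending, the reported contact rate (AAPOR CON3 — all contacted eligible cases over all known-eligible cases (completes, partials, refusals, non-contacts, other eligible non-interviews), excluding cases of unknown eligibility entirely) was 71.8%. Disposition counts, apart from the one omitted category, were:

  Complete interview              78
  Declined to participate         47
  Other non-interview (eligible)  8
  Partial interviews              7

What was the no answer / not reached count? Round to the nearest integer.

Numerator = 78 + 7 + 47 + 8 = 140
CON3 = 140 / D = 0.718
D = 140 / 0.718 = 195.0
Other denominator terms total 140
no answer / not reached = 195.0 − 140 ≈ 55

55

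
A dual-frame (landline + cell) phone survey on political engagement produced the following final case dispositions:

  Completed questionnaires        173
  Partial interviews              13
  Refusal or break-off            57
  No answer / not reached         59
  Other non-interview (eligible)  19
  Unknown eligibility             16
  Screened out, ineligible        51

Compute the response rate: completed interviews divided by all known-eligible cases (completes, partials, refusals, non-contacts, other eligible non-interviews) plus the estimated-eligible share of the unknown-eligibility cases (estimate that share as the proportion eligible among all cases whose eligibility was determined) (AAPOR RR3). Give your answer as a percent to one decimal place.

Top = 173
Known eligible = 173 + 13 + 57 + 59 + 19 = 321
e = 321 / (321 + 51) = 321 / 372 = 0.8629
e × U = 0.8629 × 16 = 13.81
Denom = 321 + 13.81 = 334.81
RR3 = 173 / 334.81 = 0.5167

51.7%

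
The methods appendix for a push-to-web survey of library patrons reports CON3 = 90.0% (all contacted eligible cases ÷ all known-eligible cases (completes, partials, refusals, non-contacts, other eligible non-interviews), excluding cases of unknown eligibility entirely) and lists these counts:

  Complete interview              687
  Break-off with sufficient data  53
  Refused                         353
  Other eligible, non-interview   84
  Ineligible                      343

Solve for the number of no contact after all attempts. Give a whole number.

131

Num: 687 + 53 + 353 + 84 = 1177
CON3 = 1177 / D = 0.900
D = 1177 / 0.900 = 1307.8
Rest of base = 1177
no contact after all attempts = 1307.8 − 1177 ≈ 131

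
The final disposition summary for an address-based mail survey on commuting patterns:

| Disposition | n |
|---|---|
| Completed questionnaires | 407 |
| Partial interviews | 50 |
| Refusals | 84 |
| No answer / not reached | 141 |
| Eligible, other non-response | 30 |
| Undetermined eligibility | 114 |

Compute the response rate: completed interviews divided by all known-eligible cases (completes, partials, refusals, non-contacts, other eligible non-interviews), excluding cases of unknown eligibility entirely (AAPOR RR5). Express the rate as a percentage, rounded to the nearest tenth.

Top: 407
Denominator: 407 + 50 + 84 + 141 + 30 = 712
RR5 = 407 / 712 = 0.5716

57.2%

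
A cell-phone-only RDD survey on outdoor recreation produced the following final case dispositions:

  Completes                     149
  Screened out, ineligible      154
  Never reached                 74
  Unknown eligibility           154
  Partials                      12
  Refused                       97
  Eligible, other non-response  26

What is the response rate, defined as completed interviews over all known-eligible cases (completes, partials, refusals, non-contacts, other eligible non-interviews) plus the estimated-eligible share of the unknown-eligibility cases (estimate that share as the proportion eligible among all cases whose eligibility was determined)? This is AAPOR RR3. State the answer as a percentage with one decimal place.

32.0%

Num → 149
Eligible (known) → 149 + 12 + 97 + 74 + 26 = 358
e = 358 / (358 + 154) = 358 / 512 = 0.6992
e × U → 0.6992 × 154 = 107.68
Base → 358 + 107.68 = 465.68
RR3 = 149 / 465.68 = 0.3200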